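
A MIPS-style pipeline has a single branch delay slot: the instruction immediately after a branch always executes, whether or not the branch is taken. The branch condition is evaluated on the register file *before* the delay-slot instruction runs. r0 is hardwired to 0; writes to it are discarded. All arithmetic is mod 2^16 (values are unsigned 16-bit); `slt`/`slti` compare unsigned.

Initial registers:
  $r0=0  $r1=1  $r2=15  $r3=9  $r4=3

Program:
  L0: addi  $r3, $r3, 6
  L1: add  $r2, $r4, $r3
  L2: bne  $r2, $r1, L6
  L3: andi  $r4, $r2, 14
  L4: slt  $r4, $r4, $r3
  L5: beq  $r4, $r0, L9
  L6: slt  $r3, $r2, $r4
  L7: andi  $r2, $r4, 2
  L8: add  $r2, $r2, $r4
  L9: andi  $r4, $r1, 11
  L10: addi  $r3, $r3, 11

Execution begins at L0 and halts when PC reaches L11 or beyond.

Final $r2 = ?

#0 addi  $r3, $r3, 6 ; 0/1/15/15/3
#1 add  $r2, $r4, $r3 ; 0/1/18/15/3
#2 bne  $r2, $r1, L6 ; 0/1/18/15/3 ; →target
#3 andi  $r4, $r2, 14 ; 0/1/18/15/2
#6 slt  $r3, $r2, $r4 ; 0/1/18/0/2
#7 andi  $r2, $r4, 2 ; 0/1/2/0/2
#8 add  $r2, $r2, $r4 ; 0/1/4/0/2
#9 andi  $r4, $r1, 11 ; 0/1/4/0/1
#10 addi  $r3, $r3, 11 ; 0/1/4/11/1

4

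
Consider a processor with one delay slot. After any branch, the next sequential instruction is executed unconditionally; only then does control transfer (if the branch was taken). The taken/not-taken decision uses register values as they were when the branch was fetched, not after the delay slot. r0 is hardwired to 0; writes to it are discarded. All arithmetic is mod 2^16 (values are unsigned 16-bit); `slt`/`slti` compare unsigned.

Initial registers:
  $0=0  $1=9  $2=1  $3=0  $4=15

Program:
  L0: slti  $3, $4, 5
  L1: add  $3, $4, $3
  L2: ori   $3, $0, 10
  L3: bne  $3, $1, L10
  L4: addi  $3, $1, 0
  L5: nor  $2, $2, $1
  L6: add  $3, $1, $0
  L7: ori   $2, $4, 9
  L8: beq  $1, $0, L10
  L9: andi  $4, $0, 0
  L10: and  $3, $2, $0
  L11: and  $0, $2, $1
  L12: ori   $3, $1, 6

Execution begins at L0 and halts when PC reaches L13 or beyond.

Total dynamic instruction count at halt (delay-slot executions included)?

8

[0] slti  $3, $4, 5  →  {$0:0, $1:9, $2:1, $3:0, $4:15}
[1] add  $3, $4, $3  →  {$0:0, $1:9, $2:1, $3:15, $4:15}
[2] ori   $3, $0, 10  →  {$0:0, $1:9, $2:1, $3:10, $4:15}
[3] bne  $3, $1, L10  →  {$0:0, $1:9, $2:1, $3:10, $4:15}  ⟨branch taken⟩
[4] addi  $3, $1, 0  →  {$0:0, $1:9, $2:1, $3:9, $4:15}
[10] and  $3, $2, $0  →  {$0:0, $1:9, $2:1, $3:0, $4:15}
[11] and  $0, $2, $1  →  {$0:0, $1:9, $2:1, $3:0, $4:15}
[12] ori   $3, $1, 6  →  {$0:0, $1:9, $2:1, $3:15, $4:15}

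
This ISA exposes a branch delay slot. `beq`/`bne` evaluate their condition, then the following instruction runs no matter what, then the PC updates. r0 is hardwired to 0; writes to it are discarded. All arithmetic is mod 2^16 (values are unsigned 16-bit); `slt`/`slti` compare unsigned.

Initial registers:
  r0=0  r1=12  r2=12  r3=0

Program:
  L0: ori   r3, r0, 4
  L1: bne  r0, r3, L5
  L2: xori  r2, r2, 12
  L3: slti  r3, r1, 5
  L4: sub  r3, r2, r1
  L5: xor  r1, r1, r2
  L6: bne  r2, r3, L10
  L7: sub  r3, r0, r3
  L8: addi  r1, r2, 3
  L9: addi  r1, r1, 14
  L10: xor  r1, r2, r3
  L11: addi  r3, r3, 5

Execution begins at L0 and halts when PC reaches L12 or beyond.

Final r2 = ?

0

  step pc=0: ori   r3, r0, 4  regs=(0,12,12,4)
  step pc=1: bne  r0, r3, L5  cond=T  regs=(0,12,12,4)
  step pc=2: xori  r2, r2, 12  regs=(0,12,0,4)
  step pc=5: xor  r1, r1, r2  regs=(0,12,0,4)
  step pc=6: bne  r2, r3, L10  cond=T  regs=(0,12,0,4)
  step pc=7: sub  r3, r0, r3  regs=(0,12,0,65532)
  step pc=10: xor  r1, r2, r3  regs=(0,65532,0,65532)
  step pc=11: addi  r3, r3, 5  regs=(0,65532,0,1)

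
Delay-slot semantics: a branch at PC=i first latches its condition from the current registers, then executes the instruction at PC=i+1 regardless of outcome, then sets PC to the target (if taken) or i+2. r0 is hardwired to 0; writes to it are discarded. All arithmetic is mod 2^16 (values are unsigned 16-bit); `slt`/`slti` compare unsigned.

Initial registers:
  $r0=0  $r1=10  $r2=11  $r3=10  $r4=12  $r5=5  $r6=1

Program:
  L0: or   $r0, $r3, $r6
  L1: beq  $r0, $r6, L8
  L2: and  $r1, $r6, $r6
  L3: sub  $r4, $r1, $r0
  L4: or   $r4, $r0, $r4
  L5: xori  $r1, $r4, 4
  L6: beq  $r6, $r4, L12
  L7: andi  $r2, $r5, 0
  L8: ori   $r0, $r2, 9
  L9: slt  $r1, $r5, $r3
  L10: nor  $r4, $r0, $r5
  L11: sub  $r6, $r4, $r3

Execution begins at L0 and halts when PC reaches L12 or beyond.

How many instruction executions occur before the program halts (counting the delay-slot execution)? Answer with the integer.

PC=0  or   $r0, $r3, $r6     | $r0=0 $r1=10 $r2=11 $r3=10 $r4=12 $r5=5 $r6=1
PC=1  beq  $r0, $r6, L8      | $r0=0 $r1=10 $r2=11 $r3=10 $r4=12 $r5=5 $r6=1  [not taken]
PC=2  and  $r1, $r6, $r6     | $r0=0 $r1=1 $r2=11 $r3=10 $r4=12 $r5=5 $r6=1
PC=3  sub  $r4, $r1, $r0     | $r0=0 $r1=1 $r2=11 $r3=10 $r4=1 $r5=5 $r6=1
PC=4  or   $r4, $r0, $r4     | $r0=0 $r1=1 $r2=11 $r3=10 $r4=1 $r5=5 $r6=1
PC=5  xori  $r1, $r4, 4      | $r0=0 $r1=5 $r2=11 $r3=10 $r4=1 $r5=5 $r6=1
PC=6  beq  $r6, $r4, L12     | $r0=0 $r1=5 $r2=11 $r3=10 $r4=1 $r5=5 $r6=1  [TAKEN]
PC=7  andi  $r2, $r5, 0      | $r0=0 $r1=5 $r2=0 $r3=10 $r4=1 $r5=5 $r6=1

8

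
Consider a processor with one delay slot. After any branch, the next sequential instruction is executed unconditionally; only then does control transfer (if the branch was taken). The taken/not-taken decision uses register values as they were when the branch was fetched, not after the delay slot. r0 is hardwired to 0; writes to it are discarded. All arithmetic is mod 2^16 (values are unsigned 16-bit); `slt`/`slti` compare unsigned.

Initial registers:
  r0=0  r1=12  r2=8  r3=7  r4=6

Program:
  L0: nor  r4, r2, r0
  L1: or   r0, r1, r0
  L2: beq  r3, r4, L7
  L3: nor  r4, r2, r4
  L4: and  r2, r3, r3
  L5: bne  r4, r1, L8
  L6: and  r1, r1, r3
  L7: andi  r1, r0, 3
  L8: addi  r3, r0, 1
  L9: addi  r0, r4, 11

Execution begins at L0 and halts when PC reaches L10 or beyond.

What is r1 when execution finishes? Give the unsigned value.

4

#0 nor  r4, r2, r0 ; 0/12/8/7/65527
#1 or   r0, r1, r0 ; 0/12/8/7/65527
#2 beq  r3, r4, L7 ; 0/12/8/7/65527 ; →fallthru
#3 nor  r4, r2, r4 ; 0/12/8/7/0
#4 and  r2, r3, r3 ; 0/12/7/7/0
#5 bne  r4, r1, L8 ; 0/12/7/7/0 ; →target
#6 and  r1, r1, r3 ; 0/4/7/7/0
#8 addi  r3, r0, 1 ; 0/4/7/1/0
#9 addi  r0, r4, 11 ; 0/4/7/1/0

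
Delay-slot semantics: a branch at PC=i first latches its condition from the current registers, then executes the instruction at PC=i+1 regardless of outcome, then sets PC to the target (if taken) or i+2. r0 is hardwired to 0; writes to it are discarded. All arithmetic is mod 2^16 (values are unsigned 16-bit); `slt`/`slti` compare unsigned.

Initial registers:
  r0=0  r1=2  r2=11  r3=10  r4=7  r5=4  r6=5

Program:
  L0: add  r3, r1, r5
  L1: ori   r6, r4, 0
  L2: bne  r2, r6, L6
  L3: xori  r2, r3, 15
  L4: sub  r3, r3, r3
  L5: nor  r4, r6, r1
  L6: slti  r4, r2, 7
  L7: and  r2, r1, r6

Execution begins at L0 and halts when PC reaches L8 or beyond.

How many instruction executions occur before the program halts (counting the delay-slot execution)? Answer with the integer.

#0 add  r3, r1, r5 ; 0/2/11/6/7/4/5
#1 ori   r6, r4, 0 ; 0/2/11/6/7/4/7
#2 bne  r2, r6, L6 ; 0/2/11/6/7/4/7 ; →target
#3 xori  r2, r3, 15 ; 0/2/9/6/7/4/7
#6 slti  r4, r2, 7 ; 0/2/9/6/0/4/7
#7 and  r2, r1, r6 ; 0/2/2/6/0/4/7

6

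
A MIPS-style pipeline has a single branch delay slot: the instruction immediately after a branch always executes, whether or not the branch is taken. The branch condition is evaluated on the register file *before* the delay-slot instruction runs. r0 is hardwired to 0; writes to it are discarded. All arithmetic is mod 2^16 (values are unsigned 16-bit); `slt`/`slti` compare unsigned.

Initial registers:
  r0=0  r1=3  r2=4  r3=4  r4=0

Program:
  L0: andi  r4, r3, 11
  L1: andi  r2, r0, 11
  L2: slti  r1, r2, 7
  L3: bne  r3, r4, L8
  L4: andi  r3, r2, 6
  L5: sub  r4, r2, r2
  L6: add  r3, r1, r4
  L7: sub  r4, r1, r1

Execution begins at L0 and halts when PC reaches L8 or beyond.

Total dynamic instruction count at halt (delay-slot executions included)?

PC=0  andi  r4, r3, 11       | r0=0 r1=3 r2=4 r3=4 r4=0
PC=1  andi  r2, r0, 11       | r0=0 r1=3 r2=0 r3=4 r4=0
PC=2  slti  r1, r2, 7        | r0=0 r1=1 r2=0 r3=4 r4=0
PC=3  bne  r3, r4, L8        | r0=0 r1=1 r2=0 r3=4 r4=0  [TAKEN]
PC=4  andi  r3, r2, 6        | r0=0 r1=1 r2=0 r3=0 r4=0

5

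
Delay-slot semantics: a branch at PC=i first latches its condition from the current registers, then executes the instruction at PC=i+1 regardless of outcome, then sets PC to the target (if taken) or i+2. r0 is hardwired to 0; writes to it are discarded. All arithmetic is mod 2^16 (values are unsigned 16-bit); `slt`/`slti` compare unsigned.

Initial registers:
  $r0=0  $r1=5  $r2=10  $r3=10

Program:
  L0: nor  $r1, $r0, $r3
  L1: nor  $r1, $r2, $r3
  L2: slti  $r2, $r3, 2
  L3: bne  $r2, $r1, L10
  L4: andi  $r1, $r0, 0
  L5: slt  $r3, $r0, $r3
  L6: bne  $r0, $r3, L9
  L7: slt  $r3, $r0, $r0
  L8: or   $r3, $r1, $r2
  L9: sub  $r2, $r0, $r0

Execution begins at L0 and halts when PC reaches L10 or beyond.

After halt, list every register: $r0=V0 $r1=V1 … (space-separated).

$r0=0 $r1=0 $r2=0 $r3=10

  step pc=0: nor  $r1, $r0, $r3  regs=(0,65525,10,10)
  step pc=1: nor  $r1, $r2, $r3  regs=(0,65525,10,10)
  step pc=2: slti  $r2, $r3, 2  regs=(0,65525,0,10)
  step pc=3: bne  $r2, $r1, L10  cond=T  regs=(0,65525,0,10)
  step pc=4: andi  $r1, $r0, 0  regs=(0,0,0,10)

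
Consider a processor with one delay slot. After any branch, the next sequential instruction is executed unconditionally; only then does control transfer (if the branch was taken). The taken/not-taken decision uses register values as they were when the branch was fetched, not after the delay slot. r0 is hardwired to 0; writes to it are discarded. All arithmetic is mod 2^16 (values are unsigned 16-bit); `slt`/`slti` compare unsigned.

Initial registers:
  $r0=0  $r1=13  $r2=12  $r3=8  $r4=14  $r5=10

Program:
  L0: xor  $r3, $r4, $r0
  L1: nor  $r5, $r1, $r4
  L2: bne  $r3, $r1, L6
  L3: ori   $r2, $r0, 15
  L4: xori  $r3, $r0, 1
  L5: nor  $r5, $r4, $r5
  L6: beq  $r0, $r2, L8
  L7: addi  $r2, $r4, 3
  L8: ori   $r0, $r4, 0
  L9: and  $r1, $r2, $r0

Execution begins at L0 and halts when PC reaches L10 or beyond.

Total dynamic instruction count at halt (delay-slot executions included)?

8

  step pc=0: xor  $r3, $r4, $r0  regs=(0,13,12,14,14,10)
  step pc=1: nor  $r5, $r1, $r4  regs=(0,13,12,14,14,65520)
  step pc=2: bne  $r3, $r1, L6  cond=T  regs=(0,13,12,14,14,65520)
  step pc=3: ori   $r2, $r0, 15  regs=(0,13,15,14,14,65520)
  step pc=6: beq  $r0, $r2, L8  cond=F  regs=(0,13,15,14,14,65520)
  step pc=7: addi  $r2, $r4, 3  regs=(0,13,17,14,14,65520)
  step pc=8: ori   $r0, $r4, 0  regs=(0,13,17,14,14,65520)
  step pc=9: and  $r1, $r2, $r0  regs=(0,0,17,14,14,65520)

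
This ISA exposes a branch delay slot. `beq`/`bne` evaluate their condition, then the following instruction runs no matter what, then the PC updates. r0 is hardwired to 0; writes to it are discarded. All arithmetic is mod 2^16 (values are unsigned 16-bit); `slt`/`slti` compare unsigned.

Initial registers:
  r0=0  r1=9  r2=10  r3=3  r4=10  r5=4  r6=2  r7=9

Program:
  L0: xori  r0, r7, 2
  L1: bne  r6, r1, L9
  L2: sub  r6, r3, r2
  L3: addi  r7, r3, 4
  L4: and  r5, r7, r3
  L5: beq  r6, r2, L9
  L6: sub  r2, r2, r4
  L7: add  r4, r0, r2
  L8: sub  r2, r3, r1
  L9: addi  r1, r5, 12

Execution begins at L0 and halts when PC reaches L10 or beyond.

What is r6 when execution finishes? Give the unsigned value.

65529

PC=0  xori  r0, r7, 2        | r0=0 r1=9 r2=10 r3=3 r4=10 r5=4 r6=2 r7=9
PC=1  bne  r6, r1, L9        | r0=0 r1=9 r2=10 r3=3 r4=10 r5=4 r6=2 r7=9  [TAKEN]
PC=2  sub  r6, r3, r2        | r0=0 r1=9 r2=10 r3=3 r4=10 r5=4 r6=65529 r7=9
PC=9  addi  r1, r5, 12       | r0=0 r1=16 r2=10 r3=3 r4=10 r5=4 r6=65529 r7=9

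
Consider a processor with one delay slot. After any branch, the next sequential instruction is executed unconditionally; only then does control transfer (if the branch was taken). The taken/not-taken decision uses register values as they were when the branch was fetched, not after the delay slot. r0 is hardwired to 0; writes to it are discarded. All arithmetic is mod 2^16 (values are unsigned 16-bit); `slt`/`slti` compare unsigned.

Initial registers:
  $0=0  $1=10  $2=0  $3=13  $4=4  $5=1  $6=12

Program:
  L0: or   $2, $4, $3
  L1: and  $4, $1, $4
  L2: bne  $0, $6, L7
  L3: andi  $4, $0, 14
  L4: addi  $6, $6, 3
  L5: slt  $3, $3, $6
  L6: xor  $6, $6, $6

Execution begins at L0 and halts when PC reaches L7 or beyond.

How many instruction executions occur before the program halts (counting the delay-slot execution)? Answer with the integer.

4

#0 or   $2, $4, $3 ; 0/10/13/13/4/1/12
#1 and  $4, $1, $4 ; 0/10/13/13/0/1/12
#2 bne  $0, $6, L7 ; 0/10/13/13/0/1/12 ; →target
#3 andi  $4, $0, 14 ; 0/10/13/13/0/1/12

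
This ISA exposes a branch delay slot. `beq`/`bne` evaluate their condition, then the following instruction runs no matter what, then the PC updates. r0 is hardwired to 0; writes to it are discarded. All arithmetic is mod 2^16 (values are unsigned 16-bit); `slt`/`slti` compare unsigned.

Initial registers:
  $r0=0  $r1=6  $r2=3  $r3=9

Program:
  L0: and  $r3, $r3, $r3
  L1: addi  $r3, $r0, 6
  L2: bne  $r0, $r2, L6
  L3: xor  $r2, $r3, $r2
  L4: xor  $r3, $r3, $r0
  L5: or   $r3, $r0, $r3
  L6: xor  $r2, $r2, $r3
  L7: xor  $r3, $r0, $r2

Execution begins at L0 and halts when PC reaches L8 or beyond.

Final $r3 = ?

3

PC=0  and  $r3, $r3, $r3     | $r0=0 $r1=6 $r2=3 $r3=9
PC=1  addi  $r3, $r0, 6      | $r0=0 $r1=6 $r2=3 $r3=6
PC=2  bne  $r0, $r2, L6      | $r0=0 $r1=6 $r2=3 $r3=6  [TAKEN]
PC=3  xor  $r2, $r3, $r2     | $r0=0 $r1=6 $r2=5 $r3=6
PC=6  xor  $r2, $r2, $r3     | $r0=0 $r1=6 $r2=3 $r3=6
PC=7  xor  $r3, $r0, $r2     | $r0=0 $r1=6 $r2=3 $r3=3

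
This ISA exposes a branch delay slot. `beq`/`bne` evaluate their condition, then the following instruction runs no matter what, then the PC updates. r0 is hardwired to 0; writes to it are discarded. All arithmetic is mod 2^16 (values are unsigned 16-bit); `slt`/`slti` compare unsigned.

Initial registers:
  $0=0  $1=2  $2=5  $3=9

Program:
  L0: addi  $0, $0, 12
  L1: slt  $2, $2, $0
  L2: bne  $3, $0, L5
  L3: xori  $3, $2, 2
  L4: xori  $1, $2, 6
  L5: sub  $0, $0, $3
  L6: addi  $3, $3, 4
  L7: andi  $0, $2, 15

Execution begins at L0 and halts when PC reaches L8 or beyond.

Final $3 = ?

[0] addi  $0, $0, 12  →  {$0:0, $1:2, $2:5, $3:9}
[1] slt  $2, $2, $0  →  {$0:0, $1:2, $2:0, $3:9}
[2] bne  $3, $0, L5  →  {$0:0, $1:2, $2:0, $3:9}  ⟨branch taken⟩
[3] xori  $3, $2, 2  →  {$0:0, $1:2, $2:0, $3:2}
[5] sub  $0, $0, $3  →  {$0:0, $1:2, $2:0, $3:2}
[6] addi  $3, $3, 4  →  {$0:0, $1:2, $2:0, $3:6}
[7] andi  $0, $2, 15  →  {$0:0, $1:2, $2:0, $3:6}

6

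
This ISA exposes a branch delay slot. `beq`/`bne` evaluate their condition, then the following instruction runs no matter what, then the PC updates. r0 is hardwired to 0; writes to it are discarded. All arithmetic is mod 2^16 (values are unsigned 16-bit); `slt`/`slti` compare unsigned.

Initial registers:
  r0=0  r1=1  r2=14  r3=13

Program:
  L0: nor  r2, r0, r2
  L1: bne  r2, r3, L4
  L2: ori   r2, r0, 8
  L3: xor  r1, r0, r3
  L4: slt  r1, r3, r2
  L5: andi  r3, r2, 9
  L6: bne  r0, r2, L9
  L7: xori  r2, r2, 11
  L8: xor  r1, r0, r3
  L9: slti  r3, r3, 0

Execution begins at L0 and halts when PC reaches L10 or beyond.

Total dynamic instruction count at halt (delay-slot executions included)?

[0] nor  r2, r0, r2  →  {r0:0, r1:1, r2:65521, r3:13}
[1] bne  r2, r3, L4  →  {r0:0, r1:1, r2:65521, r3:13}  ⟨branch taken⟩
[2] ori   r2, r0, 8  →  {r0:0, r1:1, r2:8, r3:13}
[4] slt  r1, r3, r2  →  {r0:0, r1:0, r2:8, r3:13}
[5] andi  r3, r2, 9  →  {r0:0, r1:0, r2:8, r3:8}
[6] bne  r0, r2, L9  →  {r0:0, r1:0, r2:8, r3:8}  ⟨branch taken⟩
[7] xori  r2, r2, 11  →  {r0:0, r1:0, r2:3, r3:8}
[9] slti  r3, r3, 0  →  {r0:0, r1:0, r2:3, r3:0}

8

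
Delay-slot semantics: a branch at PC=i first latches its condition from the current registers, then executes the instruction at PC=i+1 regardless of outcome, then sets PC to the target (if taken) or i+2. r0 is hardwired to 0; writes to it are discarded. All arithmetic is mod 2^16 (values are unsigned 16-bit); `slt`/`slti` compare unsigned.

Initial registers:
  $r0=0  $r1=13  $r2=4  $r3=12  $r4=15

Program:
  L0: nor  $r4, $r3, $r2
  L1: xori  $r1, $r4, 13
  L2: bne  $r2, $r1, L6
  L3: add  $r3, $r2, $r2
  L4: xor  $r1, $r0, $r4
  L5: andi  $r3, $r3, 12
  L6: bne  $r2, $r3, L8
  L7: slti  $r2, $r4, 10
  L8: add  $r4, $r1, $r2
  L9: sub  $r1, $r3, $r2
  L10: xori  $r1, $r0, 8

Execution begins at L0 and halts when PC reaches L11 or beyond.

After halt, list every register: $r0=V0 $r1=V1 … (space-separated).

PC=0  nor  $r4, $r3, $r2     | $r0=0 $r1=13 $r2=4 $r3=12 $r4=65523
PC=1  xori  $r1, $r4, 13     | $r0=0 $r1=65534 $r2=4 $r3=12 $r4=65523
PC=2  bne  $r2, $r1, L6      | $r0=0 $r1=65534 $r2=4 $r3=12 $r4=65523  [TAKEN]
PC=3  add  $r3, $r2, $r2     | $r0=0 $r1=65534 $r2=4 $r3=8 $r4=65523
PC=6  bne  $r2, $r3, L8      | $r0=0 $r1=65534 $r2=4 $r3=8 $r4=65523  [TAKEN]
PC=7  slti  $r2, $r4, 10     | $r0=0 $r1=65534 $r2=0 $r3=8 $r4=65523
PC=8  add  $r4, $r1, $r2     | $r0=0 $r1=65534 $r2=0 $r3=8 $r4=65534
PC=9  sub  $r1, $r3, $r2     | $r0=0 $r1=8 $r2=0 $r3=8 $r4=65534
PC=10 xori  $r1, $r0, 8      | $r0=0 $r1=8 $r2=0 $r3=8 $r4=65534

$r0=0 $r1=8 $r2=0 $r3=8 $r4=65534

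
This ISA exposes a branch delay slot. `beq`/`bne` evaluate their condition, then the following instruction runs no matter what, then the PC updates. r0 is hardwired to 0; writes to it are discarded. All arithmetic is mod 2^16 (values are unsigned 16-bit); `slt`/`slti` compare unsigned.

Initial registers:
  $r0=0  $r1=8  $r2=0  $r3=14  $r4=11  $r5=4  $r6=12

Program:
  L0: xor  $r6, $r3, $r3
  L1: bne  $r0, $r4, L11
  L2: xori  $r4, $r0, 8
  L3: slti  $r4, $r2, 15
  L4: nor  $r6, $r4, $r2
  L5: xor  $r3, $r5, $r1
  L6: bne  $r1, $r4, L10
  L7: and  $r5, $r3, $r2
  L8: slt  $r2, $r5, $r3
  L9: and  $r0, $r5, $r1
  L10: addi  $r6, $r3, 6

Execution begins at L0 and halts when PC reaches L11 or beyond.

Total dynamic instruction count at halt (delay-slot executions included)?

3

#0 xor  $r6, $r3, $r3 ; 0/8/0/14/11/4/0
#1 bne  $r0, $r4, L11 ; 0/8/0/14/11/4/0 ; →target
#2 xori  $r4, $r0, 8 ; 0/8/0/14/8/4/0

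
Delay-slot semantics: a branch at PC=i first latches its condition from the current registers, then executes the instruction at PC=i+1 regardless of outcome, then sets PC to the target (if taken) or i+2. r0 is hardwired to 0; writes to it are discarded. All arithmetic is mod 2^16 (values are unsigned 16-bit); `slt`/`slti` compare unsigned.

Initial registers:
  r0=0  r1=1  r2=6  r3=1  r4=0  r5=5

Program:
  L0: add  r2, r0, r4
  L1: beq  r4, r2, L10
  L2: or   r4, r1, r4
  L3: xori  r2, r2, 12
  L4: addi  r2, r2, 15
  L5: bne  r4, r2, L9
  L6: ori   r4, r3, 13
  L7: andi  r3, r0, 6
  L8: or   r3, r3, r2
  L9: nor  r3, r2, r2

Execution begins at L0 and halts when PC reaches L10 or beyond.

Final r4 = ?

PC=0  add  r2, r0, r4        | r0=0 r1=1 r2=0 r3=1 r4=0 r5=5
PC=1  beq  r4, r2, L10       | r0=0 r1=1 r2=0 r3=1 r4=0 r5=5  [TAKEN]
PC=2  or   r4, r1, r4        | r0=0 r1=1 r2=0 r3=1 r4=1 r5=5

1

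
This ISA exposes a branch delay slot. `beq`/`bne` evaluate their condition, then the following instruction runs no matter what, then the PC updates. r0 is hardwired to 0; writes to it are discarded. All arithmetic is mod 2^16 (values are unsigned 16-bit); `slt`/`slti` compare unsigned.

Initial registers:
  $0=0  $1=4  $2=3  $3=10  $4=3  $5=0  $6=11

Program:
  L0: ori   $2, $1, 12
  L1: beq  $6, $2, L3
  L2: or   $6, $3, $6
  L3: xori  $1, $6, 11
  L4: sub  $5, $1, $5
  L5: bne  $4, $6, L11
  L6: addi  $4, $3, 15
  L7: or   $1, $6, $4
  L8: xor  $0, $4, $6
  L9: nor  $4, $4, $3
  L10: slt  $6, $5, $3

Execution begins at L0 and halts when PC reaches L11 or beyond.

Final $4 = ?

25

[0] ori   $2, $1, 12  →  {$0:0, $1:4, $2:12, $3:10, $4:3, $5:0, $6:11}
[1] beq  $6, $2, L3  →  {$0:0, $1:4, $2:12, $3:10, $4:3, $5:0, $6:11}  ⟨branch fallthrough⟩
[2] or   $6, $3, $6  →  {$0:0, $1:4, $2:12, $3:10, $4:3, $5:0, $6:11}
[3] xori  $1, $6, 11  →  {$0:0, $1:0, $2:12, $3:10, $4:3, $5:0, $6:11}
[4] sub  $5, $1, $5  →  {$0:0, $1:0, $2:12, $3:10, $4:3, $5:0, $6:11}
[5] bne  $4, $6, L11  →  {$0:0, $1:0, $2:12, $3:10, $4:3, $5:0, $6:11}  ⟨branch taken⟩
[6] addi  $4, $3, 15  →  {$0:0, $1:0, $2:12, $3:10, $4:25, $5:0, $6:11}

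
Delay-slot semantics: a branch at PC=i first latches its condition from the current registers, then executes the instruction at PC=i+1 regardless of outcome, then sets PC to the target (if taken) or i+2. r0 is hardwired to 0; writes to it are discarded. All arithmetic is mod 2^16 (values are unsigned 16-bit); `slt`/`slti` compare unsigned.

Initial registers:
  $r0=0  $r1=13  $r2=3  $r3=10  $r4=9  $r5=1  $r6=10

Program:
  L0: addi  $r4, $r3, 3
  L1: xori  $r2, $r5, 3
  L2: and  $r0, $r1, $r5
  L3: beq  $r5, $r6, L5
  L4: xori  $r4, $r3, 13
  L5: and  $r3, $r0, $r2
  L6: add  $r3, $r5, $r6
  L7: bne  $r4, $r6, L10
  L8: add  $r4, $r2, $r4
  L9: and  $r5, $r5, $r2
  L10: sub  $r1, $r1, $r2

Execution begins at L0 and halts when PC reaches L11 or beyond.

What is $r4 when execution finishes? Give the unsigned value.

9

#0 addi  $r4, $r3, 3 ; 0/13/3/10/13/1/10
#1 xori  $r2, $r5, 3 ; 0/13/2/10/13/1/10
#2 and  $r0, $r1, $r5 ; 0/13/2/10/13/1/10
#3 beq  $r5, $r6, L5 ; 0/13/2/10/13/1/10 ; →fallthru
#4 xori  $r4, $r3, 13 ; 0/13/2/10/7/1/10
#5 and  $r3, $r0, $r2 ; 0/13/2/0/7/1/10
#6 add  $r3, $r5, $r6 ; 0/13/2/11/7/1/10
#7 bne  $r4, $r6, L10 ; 0/13/2/11/7/1/10 ; →target
#8 add  $r4, $r2, $r4 ; 0/13/2/11/9/1/10
#10 sub  $r1, $r1, $r2 ; 0/11/2/11/9/1/10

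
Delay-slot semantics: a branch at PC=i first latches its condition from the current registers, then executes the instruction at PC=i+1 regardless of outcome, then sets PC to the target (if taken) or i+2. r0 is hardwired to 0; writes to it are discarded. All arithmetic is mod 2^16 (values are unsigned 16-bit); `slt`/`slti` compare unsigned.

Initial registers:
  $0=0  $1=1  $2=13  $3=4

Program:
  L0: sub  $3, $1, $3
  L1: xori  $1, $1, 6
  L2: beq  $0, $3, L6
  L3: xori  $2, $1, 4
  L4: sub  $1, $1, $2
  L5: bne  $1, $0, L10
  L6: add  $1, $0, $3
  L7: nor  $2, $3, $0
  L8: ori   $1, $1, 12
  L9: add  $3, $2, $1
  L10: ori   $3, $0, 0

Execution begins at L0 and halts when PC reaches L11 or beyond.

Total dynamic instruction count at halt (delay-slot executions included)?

8

[0] sub  $3, $1, $3  →  {$0:0, $1:1, $2:13, $3:65533}
[1] xori  $1, $1, 6  →  {$0:0, $1:7, $2:13, $3:65533}
[2] beq  $0, $3, L6  →  {$0:0, $1:7, $2:13, $3:65533}  ⟨branch fallthrough⟩
[3] xori  $2, $1, 4  →  {$0:0, $1:7, $2:3, $3:65533}
[4] sub  $1, $1, $2  →  {$0:0, $1:4, $2:3, $3:65533}
[5] bne  $1, $0, L10  →  {$0:0, $1:4, $2:3, $3:65533}  ⟨branch taken⟩
[6] add  $1, $0, $3  →  {$0:0, $1:65533, $2:3, $3:65533}
[10] ori   $3, $0, 0  →  {$0:0, $1:65533, $2:3, $3:0}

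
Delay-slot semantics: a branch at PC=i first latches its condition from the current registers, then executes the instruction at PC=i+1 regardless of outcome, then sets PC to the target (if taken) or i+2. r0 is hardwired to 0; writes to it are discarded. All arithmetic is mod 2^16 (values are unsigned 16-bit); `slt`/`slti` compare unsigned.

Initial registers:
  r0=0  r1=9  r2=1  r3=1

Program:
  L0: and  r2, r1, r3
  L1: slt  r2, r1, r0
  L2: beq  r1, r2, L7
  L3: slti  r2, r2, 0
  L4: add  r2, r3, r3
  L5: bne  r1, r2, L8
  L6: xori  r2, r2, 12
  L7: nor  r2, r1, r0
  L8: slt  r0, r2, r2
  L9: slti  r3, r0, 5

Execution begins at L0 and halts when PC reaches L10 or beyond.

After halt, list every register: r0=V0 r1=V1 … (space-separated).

PC=0  and  r2, r1, r3        | r0=0 r1=9 r2=1 r3=1
PC=1  slt  r2, r1, r0        | r0=0 r1=9 r2=0 r3=1
PC=2  beq  r1, r2, L7        | r0=0 r1=9 r2=0 r3=1  [not taken]
PC=3  slti  r2, r2, 0        | r0=0 r1=9 r2=0 r3=1
PC=4  add  r2, r3, r3        | r0=0 r1=9 r2=2 r3=1
PC=5  bne  r1, r2, L8        | r0=0 r1=9 r2=2 r3=1  [TAKEN]
PC=6  xori  r2, r2, 12       | r0=0 r1=9 r2=14 r3=1
PC=8  slt  r0, r2, r2        | r0=0 r1=9 r2=14 r3=1
PC=9  slti  r3, r0, 5        | r0=0 r1=9 r2=14 r3=1

r0=0 r1=9 r2=14 r3=1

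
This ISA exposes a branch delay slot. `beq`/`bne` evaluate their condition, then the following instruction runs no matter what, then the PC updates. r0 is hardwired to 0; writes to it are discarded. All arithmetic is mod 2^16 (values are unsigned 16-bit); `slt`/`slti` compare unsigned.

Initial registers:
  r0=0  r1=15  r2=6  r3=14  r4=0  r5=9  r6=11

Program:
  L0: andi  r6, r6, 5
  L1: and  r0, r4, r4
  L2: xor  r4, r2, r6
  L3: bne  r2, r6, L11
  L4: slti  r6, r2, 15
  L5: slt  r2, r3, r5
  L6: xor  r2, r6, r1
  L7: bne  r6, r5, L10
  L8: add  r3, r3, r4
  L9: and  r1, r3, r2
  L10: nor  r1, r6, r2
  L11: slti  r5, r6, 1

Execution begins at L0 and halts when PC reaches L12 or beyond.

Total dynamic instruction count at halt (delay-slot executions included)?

6

[0] andi  r6, r6, 5  →  {r0:0, r1:15, r2:6, r3:14, r4:0, r5:9, r6:1}
[1] and  r0, r4, r4  →  {r0:0, r1:15, r2:6, r3:14, r4:0, r5:9, r6:1}
[2] xor  r4, r2, r6  →  {r0:0, r1:15, r2:6, r3:14, r4:7, r5:9, r6:1}
[3] bne  r2, r6, L11  →  {r0:0, r1:15, r2:6, r3:14, r4:7, r5:9, r6:1}  ⟨branch taken⟩
[4] slti  r6, r2, 15  →  {r0:0, r1:15, r2:6, r3:14, r4:7, r5:9, r6:1}
[11] slti  r5, r6, 1  →  {r0:0, r1:15, r2:6, r3:14, r4:7, r5:0, r6:1}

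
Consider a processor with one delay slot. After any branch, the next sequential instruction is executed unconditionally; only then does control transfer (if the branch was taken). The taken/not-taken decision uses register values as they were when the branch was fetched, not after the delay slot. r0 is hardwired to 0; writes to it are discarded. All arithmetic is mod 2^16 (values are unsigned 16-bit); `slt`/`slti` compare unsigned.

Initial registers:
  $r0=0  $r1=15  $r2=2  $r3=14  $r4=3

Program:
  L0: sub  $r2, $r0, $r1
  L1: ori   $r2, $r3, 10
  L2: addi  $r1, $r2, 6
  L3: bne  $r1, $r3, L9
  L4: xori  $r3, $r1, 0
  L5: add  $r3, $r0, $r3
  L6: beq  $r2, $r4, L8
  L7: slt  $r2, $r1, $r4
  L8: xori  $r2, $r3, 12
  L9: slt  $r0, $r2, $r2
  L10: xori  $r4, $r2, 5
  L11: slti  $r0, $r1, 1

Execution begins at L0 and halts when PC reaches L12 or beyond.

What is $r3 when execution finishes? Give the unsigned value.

20

[0] sub  $r2, $r0, $r1  →  {$r0:0, $r1:15, $r2:65521, $r3:14, $r4:3}
[1] ori   $r2, $r3, 10  →  {$r0:0, $r1:15, $r2:14, $r3:14, $r4:3}
[2] addi  $r1, $r2, 6  →  {$r0:0, $r1:20, $r2:14, $r3:14, $r4:3}
[3] bne  $r1, $r3, L9  →  {$r0:0, $r1:20, $r2:14, $r3:14, $r4:3}  ⟨branch taken⟩
[4] xori  $r3, $r1, 0  →  {$r0:0, $r1:20, $r2:14, $r3:20, $r4:3}
[9] slt  $r0, $r2, $r2  →  {$r0:0, $r1:20, $r2:14, $r3:20, $r4:3}
[10] xori  $r4, $r2, 5  →  {$r0:0, $r1:20, $r2:14, $r3:20, $r4:11}
[11] slti  $r0, $r1, 1  →  {$r0:0, $r1:20, $r2:14, $r3:20, $r4:11}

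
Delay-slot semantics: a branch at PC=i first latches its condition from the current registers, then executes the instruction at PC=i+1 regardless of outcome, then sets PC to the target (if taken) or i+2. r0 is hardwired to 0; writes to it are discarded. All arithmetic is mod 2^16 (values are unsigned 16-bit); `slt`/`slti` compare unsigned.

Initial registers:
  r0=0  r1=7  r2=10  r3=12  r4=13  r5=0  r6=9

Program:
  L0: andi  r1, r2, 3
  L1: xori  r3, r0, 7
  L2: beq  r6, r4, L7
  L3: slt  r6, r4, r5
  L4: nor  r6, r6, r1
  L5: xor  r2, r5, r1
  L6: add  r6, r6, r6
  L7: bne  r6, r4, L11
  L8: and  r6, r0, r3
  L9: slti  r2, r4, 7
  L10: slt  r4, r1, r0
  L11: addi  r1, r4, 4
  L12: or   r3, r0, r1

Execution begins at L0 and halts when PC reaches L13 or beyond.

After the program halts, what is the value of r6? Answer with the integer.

0

  step pc=0: andi  r1, r2, 3  regs=(0,2,10,12,13,0,9)
  step pc=1: xori  r3, r0, 7  regs=(0,2,10,7,13,0,9)
  step pc=2: beq  r6, r4, L7  cond=F  regs=(0,2,10,7,13,0,9)
  step pc=3: slt  r6, r4, r5  regs=(0,2,10,7,13,0,0)
  step pc=4: nor  r6, r6, r1  regs=(0,2,10,7,13,0,65533)
  step pc=5: xor  r2, r5, r1  regs=(0,2,2,7,13,0,65533)
  step pc=6: add  r6, r6, r6  regs=(0,2,2,7,13,0,65530)
  step pc=7: bne  r6, r4, L11  cond=T  regs=(0,2,2,7,13,0,65530)
  step pc=8: and  r6, r0, r3  regs=(0,2,2,7,13,0,0)
  step pc=11: addi  r1, r4, 4  regs=(0,17,2,7,13,0,0)
  step pc=12: or   r3, r0, r1  regs=(0,17,2,17,13,0,0)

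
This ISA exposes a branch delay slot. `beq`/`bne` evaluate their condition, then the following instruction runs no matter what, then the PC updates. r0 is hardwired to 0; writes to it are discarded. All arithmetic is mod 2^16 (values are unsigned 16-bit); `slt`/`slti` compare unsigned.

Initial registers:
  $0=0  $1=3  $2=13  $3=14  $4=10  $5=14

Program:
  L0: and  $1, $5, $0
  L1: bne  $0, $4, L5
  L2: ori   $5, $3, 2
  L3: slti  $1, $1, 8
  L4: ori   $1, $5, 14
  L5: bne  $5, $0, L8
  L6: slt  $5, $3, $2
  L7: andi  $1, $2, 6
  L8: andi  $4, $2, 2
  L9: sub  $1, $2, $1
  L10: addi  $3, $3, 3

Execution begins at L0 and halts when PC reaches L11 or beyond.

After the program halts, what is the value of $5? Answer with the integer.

  step pc=0: and  $1, $5, $0  regs=(0,0,13,14,10,14)
  step pc=1: bne  $0, $4, L5  cond=T  regs=(0,0,13,14,10,14)
  step pc=2: ori   $5, $3, 2  regs=(0,0,13,14,10,14)
  step pc=5: bne  $5, $0, L8  cond=T  regs=(0,0,13,14,10,14)
  step pc=6: slt  $5, $3, $2  regs=(0,0,13,14,10,0)
  step pc=8: andi  $4, $2, 2  regs=(0,0,13,14,0,0)
  step pc=9: sub  $1, $2, $1  regs=(0,13,13,14,0,0)
  step pc=10: addi  $3, $3, 3  regs=(0,13,13,17,0,0)

0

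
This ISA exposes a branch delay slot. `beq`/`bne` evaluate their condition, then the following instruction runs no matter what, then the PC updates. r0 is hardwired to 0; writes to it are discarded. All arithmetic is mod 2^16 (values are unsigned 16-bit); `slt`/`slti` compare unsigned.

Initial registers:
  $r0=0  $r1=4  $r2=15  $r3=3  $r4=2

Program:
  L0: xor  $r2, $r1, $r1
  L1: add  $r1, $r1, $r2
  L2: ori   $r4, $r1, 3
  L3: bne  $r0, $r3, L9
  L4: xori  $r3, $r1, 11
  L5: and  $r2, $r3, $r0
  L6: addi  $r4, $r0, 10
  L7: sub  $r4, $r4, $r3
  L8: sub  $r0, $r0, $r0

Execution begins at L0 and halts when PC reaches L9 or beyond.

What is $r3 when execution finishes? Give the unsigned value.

#0 xor  $r2, $r1, $r1 ; 0/4/0/3/2
#1 add  $r1, $r1, $r2 ; 0/4/0/3/2
#2 ori   $r4, $r1, 3 ; 0/4/0/3/7
#3 bne  $r0, $r3, L9 ; 0/4/0/3/7 ; →target
#4 xori  $r3, $r1, 11 ; 0/4/0/15/7

15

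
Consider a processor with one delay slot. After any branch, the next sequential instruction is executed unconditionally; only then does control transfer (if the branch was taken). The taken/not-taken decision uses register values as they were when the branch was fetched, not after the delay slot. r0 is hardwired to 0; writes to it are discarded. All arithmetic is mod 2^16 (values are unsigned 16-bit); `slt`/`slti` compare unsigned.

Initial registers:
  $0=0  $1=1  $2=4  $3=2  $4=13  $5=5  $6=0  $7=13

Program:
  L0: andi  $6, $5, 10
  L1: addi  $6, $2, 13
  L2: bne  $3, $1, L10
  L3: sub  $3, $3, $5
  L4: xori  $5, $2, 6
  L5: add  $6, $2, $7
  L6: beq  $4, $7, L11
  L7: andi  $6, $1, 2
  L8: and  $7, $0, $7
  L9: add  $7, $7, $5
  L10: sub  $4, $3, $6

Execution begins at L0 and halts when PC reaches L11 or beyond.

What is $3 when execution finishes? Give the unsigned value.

65533

#0 andi  $6, $5, 10 ; 0/1/4/2/13/5/0/13
#1 addi  $6, $2, 13 ; 0/1/4/2/13/5/17/13
#2 bne  $3, $1, L10 ; 0/1/4/2/13/5/17/13 ; →target
#3 sub  $3, $3, $5 ; 0/1/4/65533/13/5/17/13
#10 sub  $4, $3, $6 ; 0/1/4/65533/65516/5/17/13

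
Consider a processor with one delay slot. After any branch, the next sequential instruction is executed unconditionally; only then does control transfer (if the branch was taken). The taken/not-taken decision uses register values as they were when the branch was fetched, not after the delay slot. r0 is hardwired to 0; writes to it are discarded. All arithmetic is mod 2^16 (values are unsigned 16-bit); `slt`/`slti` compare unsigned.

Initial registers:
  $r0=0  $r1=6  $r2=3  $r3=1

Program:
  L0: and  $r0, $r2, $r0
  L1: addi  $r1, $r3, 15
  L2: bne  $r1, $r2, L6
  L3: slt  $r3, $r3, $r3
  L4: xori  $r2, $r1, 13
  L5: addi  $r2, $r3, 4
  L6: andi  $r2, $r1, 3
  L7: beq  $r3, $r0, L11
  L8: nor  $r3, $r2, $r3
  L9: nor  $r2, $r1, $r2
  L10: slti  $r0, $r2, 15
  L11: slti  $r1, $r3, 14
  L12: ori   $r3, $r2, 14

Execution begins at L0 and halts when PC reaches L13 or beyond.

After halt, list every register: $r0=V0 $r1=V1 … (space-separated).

$r0=0 $r1=0 $r2=0 $r3=14

[0] and  $r0, $r2, $r0  →  {$r0:0, $r1:6, $r2:3, $r3:1}
[1] addi  $r1, $r3, 15  →  {$r0:0, $r1:16, $r2:3, $r3:1}
[2] bne  $r1, $r2, L6  →  {$r0:0, $r1:16, $r2:3, $r3:1}  ⟨branch taken⟩
[3] slt  $r3, $r3, $r3  →  {$r0:0, $r1:16, $r2:3, $r3:0}
[6] andi  $r2, $r1, 3  →  {$r0:0, $r1:16, $r2:0, $r3:0}
[7] beq  $r3, $r0, L11  →  {$r0:0, $r1:16, $r2:0, $r3:0}  ⟨branch taken⟩
[8] nor  $r3, $r2, $r3  →  {$r0:0, $r1:16, $r2:0, $r3:65535}
[11] slti  $r1, $r3, 14  →  {$r0:0, $r1:0, $r2:0, $r3:65535}
[12] ori   $r3, $r2, 14  →  {$r0:0, $r1:0, $r2:0, $r3:14}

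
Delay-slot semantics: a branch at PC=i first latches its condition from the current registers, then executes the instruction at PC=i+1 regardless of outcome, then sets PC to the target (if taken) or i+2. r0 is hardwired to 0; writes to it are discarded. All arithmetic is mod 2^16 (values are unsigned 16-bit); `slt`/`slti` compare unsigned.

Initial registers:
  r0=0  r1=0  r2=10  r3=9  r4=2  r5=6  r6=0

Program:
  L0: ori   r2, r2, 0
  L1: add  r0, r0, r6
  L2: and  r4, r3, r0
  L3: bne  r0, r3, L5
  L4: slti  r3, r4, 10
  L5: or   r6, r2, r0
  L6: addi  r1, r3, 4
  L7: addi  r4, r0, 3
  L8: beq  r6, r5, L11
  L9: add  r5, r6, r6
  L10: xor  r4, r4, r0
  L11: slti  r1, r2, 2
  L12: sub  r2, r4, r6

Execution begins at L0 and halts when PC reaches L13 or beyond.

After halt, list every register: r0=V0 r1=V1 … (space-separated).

r0=0 r1=0 r2=65529 r3=1 r4=3 r5=20 r6=10

#0 ori   r2, r2, 0 ; 0/0/10/9/2/6/0
#1 add  r0, r0, r6 ; 0/0/10/9/2/6/0
#2 and  r4, r3, r0 ; 0/0/10/9/0/6/0
#3 bne  r0, r3, L5 ; 0/0/10/9/0/6/0 ; →target
#4 slti  r3, r4, 10 ; 0/0/10/1/0/6/0
#5 or   r6, r2, r0 ; 0/0/10/1/0/6/10
#6 addi  r1, r3, 4 ; 0/5/10/1/0/6/10
#7 addi  r4, r0, 3 ; 0/5/10/1/3/6/10
#8 beq  r6, r5, L11 ; 0/5/10/1/3/6/10 ; →fallthru
#9 add  r5, r6, r6 ; 0/5/10/1/3/20/10
#10 xor  r4, r4, r0 ; 0/5/10/1/3/20/10
#11 slti  r1, r2, 2 ; 0/0/10/1/3/20/10
#12 sub  r2, r4, r6 ; 0/0/65529/1/3/20/10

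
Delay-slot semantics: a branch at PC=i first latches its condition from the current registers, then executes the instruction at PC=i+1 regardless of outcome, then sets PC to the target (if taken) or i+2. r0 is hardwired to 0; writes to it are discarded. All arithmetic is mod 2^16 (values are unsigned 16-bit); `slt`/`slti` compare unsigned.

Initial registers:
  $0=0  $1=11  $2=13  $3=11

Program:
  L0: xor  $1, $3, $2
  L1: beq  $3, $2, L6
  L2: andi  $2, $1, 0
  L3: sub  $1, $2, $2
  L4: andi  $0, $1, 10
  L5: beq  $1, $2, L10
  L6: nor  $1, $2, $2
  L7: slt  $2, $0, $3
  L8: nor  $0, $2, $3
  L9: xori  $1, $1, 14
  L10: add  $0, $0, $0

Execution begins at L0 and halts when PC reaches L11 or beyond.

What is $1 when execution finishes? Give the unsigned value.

65535

[0] xor  $1, $3, $2  →  {$0:0, $1:6, $2:13, $3:11}
[1] beq  $3, $2, L6  →  {$0:0, $1:6, $2:13, $3:11}  ⟨branch fallthrough⟩
[2] andi  $2, $1, 0  →  {$0:0, $1:6, $2:0, $3:11}
[3] sub  $1, $2, $2  →  {$0:0, $1:0, $2:0, $3:11}
[4] andi  $0, $1, 10  →  {$0:0, $1:0, $2:0, $3:11}
[5] beq  $1, $2, L10  →  {$0:0, $1:0, $2:0, $3:11}  ⟨branch taken⟩
[6] nor  $1, $2, $2  →  {$0:0, $1:65535, $2:0, $3:11}
[10] add  $0, $0, $0  →  {$0:0, $1:65535, $2:0, $3:11}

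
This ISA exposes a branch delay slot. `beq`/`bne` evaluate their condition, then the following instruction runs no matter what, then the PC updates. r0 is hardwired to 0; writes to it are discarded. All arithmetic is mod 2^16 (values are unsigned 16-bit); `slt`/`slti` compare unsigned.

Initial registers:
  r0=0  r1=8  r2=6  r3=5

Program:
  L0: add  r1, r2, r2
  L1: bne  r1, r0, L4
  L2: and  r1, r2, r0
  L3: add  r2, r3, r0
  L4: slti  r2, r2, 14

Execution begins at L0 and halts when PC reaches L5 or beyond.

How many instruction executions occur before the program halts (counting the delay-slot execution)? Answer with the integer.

#0 add  r1, r2, r2 ; 0/12/6/5
#1 bne  r1, r0, L4 ; 0/12/6/5 ; →target
#2 and  r1, r2, r0 ; 0/0/6/5
#4 slti  r2, r2, 14 ; 0/0/1/5

4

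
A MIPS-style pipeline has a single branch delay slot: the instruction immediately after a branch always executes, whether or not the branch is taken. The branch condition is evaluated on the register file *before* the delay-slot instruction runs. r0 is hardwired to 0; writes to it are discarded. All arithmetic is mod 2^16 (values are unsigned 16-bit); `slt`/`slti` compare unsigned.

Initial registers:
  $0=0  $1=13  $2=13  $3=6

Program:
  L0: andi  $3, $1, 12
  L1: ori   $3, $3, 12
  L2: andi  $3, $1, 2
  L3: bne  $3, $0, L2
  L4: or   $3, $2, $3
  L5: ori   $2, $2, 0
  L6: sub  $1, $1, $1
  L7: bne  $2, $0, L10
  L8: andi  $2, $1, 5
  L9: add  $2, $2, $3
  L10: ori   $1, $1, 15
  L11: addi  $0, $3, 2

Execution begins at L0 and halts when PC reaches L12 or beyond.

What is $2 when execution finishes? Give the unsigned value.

PC=0  andi  $3, $1, 12       | $0=0 $1=13 $2=13 $3=12
PC=1  ori   $3, $3, 12       | $0=0 $1=13 $2=13 $3=12
PC=2  andi  $3, $1, 2        | $0=0 $1=13 $2=13 $3=0
PC=3  bne  $3, $0, L2        | $0=0 $1=13 $2=13 $3=0  [not taken]
PC=4  or   $3, $2, $3        | $0=0 $1=13 $2=13 $3=13
PC=5  ori   $2, $2, 0        | $0=0 $1=13 $2=13 $3=13
PC=6  sub  $1, $1, $1        | $0=0 $1=0 $2=13 $3=13
PC=7  bne  $2, $0, L10       | $0=0 $1=0 $2=13 $3=13  [TAKEN]
PC=8  andi  $2, $1, 5        | $0=0 $1=0 $2=0 $3=13
PC=10 ori   $1, $1, 15       | $0=0 $1=15 $2=0 $3=13
PC=11 addi  $0, $3, 2        | $0=0 $1=15 $2=0 $3=13

0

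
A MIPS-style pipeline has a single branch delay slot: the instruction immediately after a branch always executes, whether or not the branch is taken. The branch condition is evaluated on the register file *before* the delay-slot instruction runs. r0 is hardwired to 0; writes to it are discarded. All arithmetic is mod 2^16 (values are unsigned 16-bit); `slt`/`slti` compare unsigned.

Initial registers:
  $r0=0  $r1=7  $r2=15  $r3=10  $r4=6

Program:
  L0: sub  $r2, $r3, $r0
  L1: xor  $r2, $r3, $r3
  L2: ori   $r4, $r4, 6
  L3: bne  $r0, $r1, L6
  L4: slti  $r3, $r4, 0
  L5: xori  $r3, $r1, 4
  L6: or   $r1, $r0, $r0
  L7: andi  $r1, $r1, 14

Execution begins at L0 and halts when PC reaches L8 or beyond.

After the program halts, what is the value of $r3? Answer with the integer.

0

PC=0  sub  $r2, $r3, $r0     | $r0=0 $r1=7 $r2=10 $r3=10 $r4=6
PC=1  xor  $r2, $r3, $r3     | $r0=0 $r1=7 $r2=0 $r3=10 $r4=6
PC=2  ori   $r4, $r4, 6      | $r0=0 $r1=7 $r2=0 $r3=10 $r4=6
PC=3  bne  $r0, $r1, L6      | $r0=0 $r1=7 $r2=0 $r3=10 $r4=6  [TAKEN]
PC=4  slti  $r3, $r4, 0      | $r0=0 $r1=7 $r2=0 $r3=0 $r4=6
PC=6  or   $r1, $r0, $r0     | $r0=0 $r1=0 $r2=0 $r3=0 $r4=6
PC=7  andi  $r1, $r1, 14     | $r0=0 $r1=0 $r2=0 $r3=0 $r4=6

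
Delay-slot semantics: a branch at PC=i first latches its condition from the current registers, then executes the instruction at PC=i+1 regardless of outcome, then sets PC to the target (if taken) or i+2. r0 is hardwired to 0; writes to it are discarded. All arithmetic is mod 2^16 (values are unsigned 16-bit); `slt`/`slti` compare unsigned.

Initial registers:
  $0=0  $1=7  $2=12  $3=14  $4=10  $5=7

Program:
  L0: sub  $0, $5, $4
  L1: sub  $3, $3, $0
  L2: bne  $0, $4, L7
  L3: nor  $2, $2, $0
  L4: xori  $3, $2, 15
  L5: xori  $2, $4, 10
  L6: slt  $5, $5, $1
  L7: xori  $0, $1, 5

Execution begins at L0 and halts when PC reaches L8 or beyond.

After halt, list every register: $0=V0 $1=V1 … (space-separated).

[0] sub  $0, $5, $4  →  {$0:0, $1:7, $2:12, $3:14, $4:10, $5:7}
[1] sub  $3, $3, $0  →  {$0:0, $1:7, $2:12, $3:14, $4:10, $5:7}
[2] bne  $0, $4, L7  →  {$0:0, $1:7, $2:12, $3:14, $4:10, $5:7}  ⟨branch taken⟩
[3] nor  $2, $2, $0  →  {$0:0, $1:7, $2:65523, $3:14, $4:10, $5:7}
[7] xori  $0, $1, 5  →  {$0:0, $1:7, $2:65523, $3:14, $4:10, $5:7}

$0=0 $1=7 $2=65523 $3=14 $4=10 $5=7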